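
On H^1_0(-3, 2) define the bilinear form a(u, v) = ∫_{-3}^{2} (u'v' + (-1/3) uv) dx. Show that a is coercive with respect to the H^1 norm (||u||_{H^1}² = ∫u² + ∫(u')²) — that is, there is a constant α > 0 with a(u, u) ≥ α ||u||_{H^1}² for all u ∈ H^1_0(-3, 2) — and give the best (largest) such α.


α = (-25/3 + π^2)/(π^2 + 25)

Coercivity of a(·,·) on H^1_0(-3, 2) means a(u, u) ≥ α ||u||_{H^1}² for every u ∈ H^1_0.
The interval has length L = 5, and Poincaré/coercivity depend only on L. Here a(u, u) = ∫(u')² + (-1/3)·∫u².
Here c = -1/3 < 0 with |c| < (π/L)² = π^2/25, so coercivity still holds. The condition a(u,u) ≥ α||u||_{H^1}² reads (1−α)∫(u')² ≥ (α−c)∫u². Any admissible α is ≤ 1 (rapidly oscillating u have ∫u²/∫(u')² → 0), and α = 1 would force 0 ≥ (1−c)∫u², impossible since c < 1; so 1−α > 0. By the sharp Poincaré inequality on H^1_0 of an interval of length L, ∫(u')² ≥ (π/L)²∫u² with equality for the first sine mode sin(π(x−x₀)/L) (x₀ the left endpoint), so the inequality holds for all u iff (1−α)(π/L)² ≥ α − c, i.e. α ≤ ((π/L)² + c)/((π/L)² + 1) = (1 + c(L/π)²)/(1 + (L/π)²). (Direct route, valid since c ≤ 0: Poincaré gives c∫u² ≥ c(L/π)²∫(u')², so a(u,u) ≥ (1 + c(L/π)²)∫(u')², while ||u||_{H^1}² ≤ (1 + (L/π)²)∫(u')²; dividing yields the same α.) With (π/L)² = π^2/25 and c = -1/3, the largest admissible constant is α = ((π/L)² + c)/((π/L)² + 1).
Simplifying, α = (-25/3 + π^2)/(π^2 + 25).


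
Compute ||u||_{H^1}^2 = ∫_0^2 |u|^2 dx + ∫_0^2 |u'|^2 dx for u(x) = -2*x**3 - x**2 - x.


||u||_{H^1}^2 = 18814/35

The H^1 norm (squared) on an interval (0, L) is
  ||u||_{H^1}^2 = ∫_0^L u(x)^2 dx + ∫_0^L u'(x)^2 dx.
Compute u'(x) = -6*x**2 - 2*x - 1.
Then u(x)^2 = 4*x**6 + 4*x**5 + 5*x**4 + 2*x**3 + x**2 and u'(x)^2 = 36*x**4 + 24*x**3 + 16*x**2 + 4*x + 1.
Integrate each monomial from 0 to 2 using ∫_0^2 c·x^n dx = c·2^(n+1)/(n+1):
  ∫_0^2 u(x)^2 dx = ∫_0^2 (4*x^6 + 4*x^5 + 5*x^4 + 2*x^3 + x^2) dx. Term by term:
    ∫_0^2 4*x^6 dx = 512/7;  ∫_0^2 4*x^5 dx = 128/3;  ∫_0^2 5*x^4 dx = 32;
    ∫_0^2 2*x^3 dx = 8;  ∫_0^2 x^2 dx = 8/3.
  Sum: 512/7 + 128/3 + 32 + 8 + 8/3 = 3328/21.
  ∫_0^2 u'(x)^2 dx = ∫_0^2 (36*x^4 + 24*x^3 + 16*x^2 + 4*x + 1) dx. Term by term:
    ∫_0^2 36*x^4 dx = 1152/5;  ∫_0^2 24*x^3 dx = 96;  ∫_0^2 16*x^2 dx = 128/3;
    ∫_0^2 4*x dx = 8;  ∫_0^2 1 dx = 2.
  Sum: 1152/5 + 96 + 128/3 + 8 + 2 = 5686/15.
Adding: ||u||_{H^1}^2 = 3328/21 + 5686/15 = 18814/35.


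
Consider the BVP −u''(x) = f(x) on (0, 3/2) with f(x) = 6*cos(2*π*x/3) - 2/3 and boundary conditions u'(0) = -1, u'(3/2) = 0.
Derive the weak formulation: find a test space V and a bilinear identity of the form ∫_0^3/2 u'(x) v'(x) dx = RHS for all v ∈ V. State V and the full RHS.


V = H^1(0, 3/2) (v unrestricted at boundary; u is determined up to an additive constant); weak form: ∫_0^3/2 u'v' dx = ∫_0^3/2 (6*cos(2*π*x/3) - 2/3) v dx + v(0) for all v ∈ V.

Multiply both sides by a test function v and integrate from 0 to 3/2:
  ∫_0^3/2 −u''(x) v(x) dx = ∫_0^3/2 f(x) v(x) dx.
Integrate the LHS by parts once:
  ∫_0^3/2 −u'' v dx = −[u'(x) v(x)]_0^3/2 + ∫_0^3/2 u'(x) v'(x) dx.
Thus ∫_0^3/2 u'(x) v'(x) dx = ∫_0^3/2 f(x) v(x) dx + [u'(x) v(x)]_0^3/2.
Choose V so that boundary terms are either known or forced to vanish.
u has inhomogeneous Neumann u'(0) = -1, u'(3/2) = 0. [u' v]_0^3/2 = (0)·v(3/2) − (-1)·v(0) = v(0). Take V = H^1(0, 3/2); boundary term becomes part of RHS.
Weak formulation: find u (satisfying any essential BC) such that ∫_0^3/2 u'(x) v'(x) dx = ∫_0^3/2 f v dx + v(0) for all v ∈ V (Neumann data are natural BCs: they enter the RHS as boundary terms).
Substituting f(x) = 6*cos(2*π*x/3) - 2/3, the right-hand side is ∫_0^3/2 (6*cos(2*π*x/3) - 2/3) v dx + v(0).
Compatibility check (pure Neumann): taking v ≡ 1 ∈ V gives 0 = ∫_0^3/2 f dx + (0) − (-1), i.e. ∫_0^3/2 f dx must equal u'(0) − u'(3/2) = -1. Indeed ∫_0^3/2 (6*cos(2*π*x/3) - 2/3) dx = -1, so the data are compatible. The solution is then unique only up to an additive constant (fix it e.g. by requiring ∫_0^3/2 u dx = 0).


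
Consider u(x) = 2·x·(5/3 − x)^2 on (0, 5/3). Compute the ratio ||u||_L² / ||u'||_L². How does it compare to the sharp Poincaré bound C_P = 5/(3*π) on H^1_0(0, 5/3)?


||u||_L² / ||u'||_L² = 5*sqrt(14)/42 < C_P = 5/(3*π).

u(x) = 2·x·(5/3 − x)^2, so u'(x) = 6*x^2 - 40*x/3 + 50/9.
u(x) = 2·x·(5/3 − x)^2 vanishes at x = 0 and x = 5/3, so u ∈ H^1_0(0, 5/3). Differentiate via the product rule and integrate the resulting polynomials term by term.
  ∫_0^5/3 u² dx = ∫_0^5/3 (4*x^6 - 80*x^5/3 + 200*x^4/3 - 2000*x^3/27 + 2500*x^2/81) dx. Term by term:
    ∫_0^5/3 4*x^6 dx = 312500/15309;  ∫_0^5/3 -80*x^5/3 dx = -625000/6561;  ∫_0^5/3 200*x^4/3 dx = 125000/729;
    ∫_0^5/3 -2000*x^3/27 dx = -312500/2187;  ∫_0^5/3 2500*x^2/81 dx = 312500/6561.
  Sum: 312500/15309 − 625000/6561 + 125000/729 − 312500/2187 + 312500/6561 = 62500/45927.
  ∫_0^5/3 (u')² dx = ∫_0^5/3 (36*x^4 - 160*x^3 + 2200*x^2/9 - 4000*x/27 + 2500/81) dx. Term by term:
    ∫_0^5/3 36*x^4 dx = 2500/27;  ∫_0^5/3 -160*x^3 dx = -25000/81;  ∫_0^5/3 2200*x^2/9 dx = 275000/729;
    ∫_0^5/3 -4000*x/27 dx = -50000/243;  ∫_0^5/3 2500/81 dx = 12500/243.
  Sum: 2500/27 − 25000/81 + 275000/729 − 50000/243 + 12500/243 = 5000/729.
∫_0^5/3 u² dx = 62500/45927, so ||u||_L² = 250*sqrt(7)/567.
∫_0^5/3 (u')² dx = 5000/729, so ||u'||_L² = 50*sqrt(2)/27.
Ratio ||u||_L² / ||u'||_L² = 5*sqrt(14)/42.
Sharp Poincaré constant on H^1_0(0, 5/3) is C_P = L/π = 5/(3*π), achieved by sin(3*π/5·x).
A polynomial bump cannot attain the sharp Poincaré constant (only the first sine eigenfunction does), so the ratio is strictly less than C_P, consistent with ||u||_L² ≤ C_P ||u'||_L².


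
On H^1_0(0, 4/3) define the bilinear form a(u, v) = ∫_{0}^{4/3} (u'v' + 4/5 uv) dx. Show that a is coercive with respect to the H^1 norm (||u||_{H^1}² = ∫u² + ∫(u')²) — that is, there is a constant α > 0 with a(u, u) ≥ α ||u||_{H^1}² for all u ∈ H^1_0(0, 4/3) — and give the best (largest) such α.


α = (64 + 45*π^2)/(5*(16 + 9*π^2))

Coercivity of a(·,·) on H^1_0(0, 4/3) means a(u, u) ≥ α ||u||_{H^1}² for every u ∈ H^1_0.
The interval has length L = 4/3, and Poincaré/coercivity depend only on L. Here a(u, u) = ∫(u')² + (4/5)·∫u².
Here 0 < c = 4/5 < 1. The condition a(u,u) ≥ α||u||_{H^1}² reads (1−α)∫(u')² ≥ (α−c)∫u². Any admissible α is ≤ 1 (rapidly oscillating u have ∫u²/∫(u')² → 0), and α = 1 would force 0 ≥ (1−c)∫u², impossible since c < 1; so 1−α > 0. By the sharp Poincaré inequality on H^1_0 of an interval of length L, ∫(u')² ≥ (π/L)²∫u² with equality for the first sine mode sin(π(x−x₀)/L) (x₀ the left endpoint), so the inequality holds for all u iff (1−α)(π/L)² ≥ α − c, i.e. α ≤ ((π/L)² + c)/((π/L)² + 1) = (1 + c(L/π)²)/(1 + (L/π)²). With (π/L)² = 9*π^2/16 and c = 4/5, the largest admissible constant is α = ((π/L)² + c)/((π/L)² + 1).
Simplifying, α = (64 + 45*π^2)/(5*(16 + 9*π^2)).


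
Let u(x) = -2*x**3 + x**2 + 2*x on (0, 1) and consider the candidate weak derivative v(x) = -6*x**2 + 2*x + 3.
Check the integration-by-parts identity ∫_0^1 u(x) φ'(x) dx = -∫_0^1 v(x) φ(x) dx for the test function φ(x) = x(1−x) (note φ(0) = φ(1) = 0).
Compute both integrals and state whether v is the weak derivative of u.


LHS = -1/5, RHS = -11/30. No, v is not the weak derivative of u.

u(x) = -2*x**3 + x**2 + 2*x, classical derivative u'(x) = -6*x**2 + 2*x + 2.
φ(x) = x(1−x), so φ'(x) = 1 - 2*x.
Note φ(0) = φ(1) = 0, so the boundary term u·φ vanishes.
LHS = ∫_0^1 u(x) φ'(x) dx = ∫_0^1 (4*x^4 - 4*x^3 - 3*x^2 + 2*x) dx. Term by term:
  ∫_0^1 4*x^4 dx = 4/5;  ∫_0^1 -4*x^3 dx = -1;  ∫_0^1 -3*x^2 dx = -1;
  ∫_0^1 2*x dx = 1.
Sum: 4/5 − 1 − 1 + 1 = -1/5.
So LHS = -1/5.
∫_0^1 v(x) φ(x) dx = ∫_0^1 (6*x^4 - 8*x^3 - x^2 + 3*x) dx. Term by term:
  ∫_0^1 6*x^4 dx = 6/5;  ∫_0^1 -8*x^3 dx = -2;  ∫_0^1 -x^2 dx = -1/3;
  ∫_0^1 3*x dx = 3/2.
Sum: 6/5 − 2 − 1/3 + 3/2 = 11/30.
So RHS = -∫_0^1 v(x) φ(x) dx = -11/30.
LHS − RHS = 1/6 ≠ 0, so the identity fails.
(For a valid weak derivative the identity must hold for EVERY test function, in particular this one. The failure shows v is NOT the weak derivative of u.)
Correct weak derivative would be u'(x) = -6*x**2 + 2*x + 2.


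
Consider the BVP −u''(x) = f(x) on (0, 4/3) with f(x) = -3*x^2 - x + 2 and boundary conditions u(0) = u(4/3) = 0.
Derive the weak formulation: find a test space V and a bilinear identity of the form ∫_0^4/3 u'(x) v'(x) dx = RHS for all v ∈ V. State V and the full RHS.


V = H^1_0(0, 4/3) (so v(0) = v(4/3) = 0); weak form: ∫_0^4/3 u'v' dx = ∫_0^4/3 (-3*x^2 - x + 2) v dx for all v ∈ V.

Multiply both sides by a test function v and integrate from 0 to 4/3:
  ∫_0^4/3 −u''(x) v(x) dx = ∫_0^4/3 f(x) v(x) dx.
Integrate the LHS by parts once:
  ∫_0^4/3 −u'' v dx = −[u'(x) v(x)]_0^4/3 + ∫_0^4/3 u'(x) v'(x) dx.
Thus ∫_0^4/3 u'(x) v'(x) dx = ∫_0^4/3 f(x) v(x) dx + [u'(x) v(x)]_0^4/3.
Choose V so that boundary terms are either known or forced to vanish.
u is Dirichlet: u(0) = u(4/3) = 0. Let V = H^1_0(0, 4/3); then v(0) = v(4/3) = 0, and [u' v]_0^4/3 = 0.
Weak formulation: find u (satisfying any essential BC) such that ∫_0^4/3 u'(x) v'(x) dx = ∫_0^4/3 f v dx for all v ∈ V.
Substituting f(x) = -3*x^2 - x + 2, the right-hand side is ∫_0^4/3 (-3*x^2 - x + 2) v dx.


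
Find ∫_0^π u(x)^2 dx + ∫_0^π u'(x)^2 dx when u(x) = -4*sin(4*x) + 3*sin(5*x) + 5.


||u||_{H^1(0,π)}^2 = 12 + 278*π

u'(x) = -16*cos(4*x) + 15*cos(5*x).
Expand u² and (u')² and integrate term by term on (0, π), using: for integers n ≥ 1, ∫_0^π sin²(nx) dx = ∫_0^π cos²(nx) dx = π/2; for n ≠ n', ∫_0^π sin(nx)sin(n'x) dx = ∫_0^π cos(nx)cos(n'x) dx = 0; and by product-to-sum, ∫_0^π sin(nx)cos(n'x) dx = ½∫_0^π [sin((n+n')x) + sin((n−n')x)] dx, which is 0 when n+n' is even and 2n/(n²−n'²) when n+n' is odd (it need not vanish on (0, π)). For the constant mode: ∫_0^π 1 dx = π, ∫_0^π cos(nx) dx = 0, ∫_0^π sin(nx) dx = (1−(−1)^n)/n.
  u² squared terms: (5)²·∫1 dx = 25·π = 25*π;  (-4)²·∫sin(4x)² dx = 16·π/2 = 8*π;  (3)²·∫sin(5x)² dx = 9·π/2 = 9*π/2.
  u² cross terms: 2·(5)·(-4)·∫1·sin(4x) dx = -40·(0) = 0;  2·(5)·(3)·∫1·sin(5x) dx = 30·(2/5) = 12;  2·(-4)·(3)·∫sin(4x)·sin(5x) dx = -24·(0) = 0.
  So ∫_0^π u² dx = 25*π + 8*π + 9*π/2 + 0 + 12 + 0 = 12 + 75*π/2.
  (u')² squared terms: (-16)²·∫cos(4x)² dx = 256·π/2 = 128*π;  (15)²·∫cos(5x)² dx = 225·π/2 = 225*π/2.
  (u')² cross terms: 2·(-16)·(15)·∫cos(4x)·cos(5x) dx = -480·(0) = 0.
  So ∫_0^π (u')² dx = 128*π + 225*π/2 + 0 = 481*π/2.
||u||_{H^1}^2 = (12 + 75*π/2) + (481*π/2) = 12 + 278*π.


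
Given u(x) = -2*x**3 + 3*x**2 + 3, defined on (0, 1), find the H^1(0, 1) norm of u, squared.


||u||_{H^1}^2 = 95/7

The H^1 norm (squared) on an interval (0, L) is
  ||u||_{H^1}^2 = ∫_0^L u(x)^2 dx + ∫_0^L u'(x)^2 dx.
Compute u'(x) = -6*x**2 + 6*x.
Then u(x)^2 = 4*x**6 - 12*x**5 + 9*x**4 - 12*x**3 + 18*x**2 + 9 and u'(x)^2 = 36*x**4 - 72*x**3 + 36*x**2.
Integrate each monomial from 0 to 1 using ∫_0^1 c·x^n dx = c·1^(n+1)/(n+1):
  ∫_0^1 u(x)^2 dx = ∫_0^1 (4*x^6 - 12*x^5 + 9*x^4 - 12*x^3 + 18*x^2 + 9) dx. Term by term:
    ∫_0^1 4*x^6 dx = 4/7;  ∫_0^1 -12*x^5 dx = -2;  ∫_0^1 9*x^4 dx = 9/5;
    ∫_0^1 -12*x^3 dx = -3;  ∫_0^1 18*x^2 dx = 6;  ∫_0^1 9 dx = 9.
  Sum: 4/7 − 2 + 9/5 − 3 + 6 + 9 = 433/35.
  ∫_0^1 u'(x)^2 dx = ∫_0^1 (36*x^4 - 72*x^3 + 36*x^2) dx. Term by term:
    ∫_0^1 36*x^4 dx = 36/5;  ∫_0^1 -72*x^3 dx = -18;  ∫_0^1 36*x^2 dx = 12.
  Sum: 36/5 − 18 + 12 = 6/5.
Adding: ||u||_{H^1}^2 = 433/35 + 6/5 = 95/7.


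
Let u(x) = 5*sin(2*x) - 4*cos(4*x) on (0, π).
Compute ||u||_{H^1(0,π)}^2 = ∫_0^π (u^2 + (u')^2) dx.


||u||_{H^1(0,π)}^2 = 397*π/2

u'(x) = 16*sin(4*x) + 10*cos(2*x).
Expand u² and (u')² and integrate term by term on (0, π), using: for integers n ≥ 1, ∫_0^π sin²(nx) dx = ∫_0^π cos²(nx) dx = π/2; for n ≠ n', ∫_0^π sin(nx)sin(n'x) dx = ∫_0^π cos(nx)cos(n'x) dx = 0; and by product-to-sum, ∫_0^π sin(nx)cos(n'x) dx = ½∫_0^π [sin((n+n')x) + sin((n−n')x)] dx, which is 0 when n+n' is even and 2n/(n²−n'²) when n+n' is odd (it need not vanish on (0, π)).
  u² squared terms: (-4)²·∫cos(4x)² dx = 16·π/2 = 8*π;  (5)²·∫sin(2x)² dx = 25·π/2 = 25*π/2.
  u² cross terms: 2·(-4)·(5)·∫cos(4x)·sin(2x) dx = -40·(0) = 0.
  So ∫_0^π u² dx = 8*π + 25*π/2 + 0 = 41*π/2.
  (u')² squared terms: (10)²·∫cos(2x)² dx = 100·π/2 = 50*π;  (16)²·∫sin(4x)² dx = 256·π/2 = 128*π.
  (u')² cross terms: 2·(10)·(16)·∫cos(2x)·sin(4x) dx = 320·(0) = 0.
  So ∫_0^π (u')² dx = 50*π + 128*π + 0 = 178*π.
||u||_{H^1}^2 = (41*π/2) + (178*π) = 397*π/2.


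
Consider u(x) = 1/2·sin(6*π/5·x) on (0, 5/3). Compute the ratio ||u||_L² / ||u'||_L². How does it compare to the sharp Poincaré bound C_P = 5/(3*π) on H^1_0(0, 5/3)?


||u||_L² / ||u'||_L² = 5/(6*π) < C_P = 5/(3*π).

u(x) = 1/2·sin(6*π/5·x), so u'(x) = 3*π*cos(6*π*x/5)/5.
Writing u(x) = A·sin(kπx/L) with A = 1/2 and k = 2, use ∫_0^L sin²(kπx/L) dx = L/2 and ∫_0^L cos²(kπx/L) dx = L/2.
u² = 1/4·sin²(6*π/5·x) and (u')² = 9*π^2/25·cos²(6*π/5·x), and each of sin², cos² integrates to L/2 = 5/6 over (0, 5/3).
∫_0^5/3 u² dx = 5/24, so ||u||_L² = sqrt(30)/12.
∫_0^5/3 (u')² dx = 3*π^2/10, so ||u'||_L² = sqrt(30)*π/10.
Ratio ||u||_L² / ||u'||_L² = 5/(6*π).
Sharp Poincaré constant on H^1_0(0, 5/3) is C_P = L/π = 5/(3*π), achieved by sin(3*π/5·x).
This is the k = 2 harmonic; the ratio L/(kπ) is strictly less than C_P = L/π, consistent with the sharp inequality ||u||_L² ≤ C_P ||u'||_L².


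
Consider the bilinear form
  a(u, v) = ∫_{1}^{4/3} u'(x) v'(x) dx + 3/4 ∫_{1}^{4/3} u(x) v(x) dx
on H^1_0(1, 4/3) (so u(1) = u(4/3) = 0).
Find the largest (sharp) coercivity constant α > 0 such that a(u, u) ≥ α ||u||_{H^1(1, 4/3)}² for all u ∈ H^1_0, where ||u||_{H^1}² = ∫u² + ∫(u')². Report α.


α = 3*(1 + 12*π^2)/(4*(1 + 9*π^2))

Coercivity of a(·,·) on H^1_0(1, 4/3) means a(u, u) ≥ α ||u||_{H^1}² for every u ∈ H^1_0.
The interval has length L = 1/3, and Poincaré/coercivity depend only on L. Here a(u, u) = ∫(u')² + (3/4)·∫u².
Here 0 < c = 3/4 < 1. The condition a(u,u) ≥ α||u||_{H^1}² reads (1−α)∫(u')² ≥ (α−c)∫u². Any admissible α is ≤ 1 (rapidly oscillating u have ∫u²/∫(u')² → 0), and α = 1 would force 0 ≥ (1−c)∫u², impossible since c < 1; so 1−α > 0. By the sharp Poincaré inequality on H^1_0 of an interval of length L, ∫(u')² ≥ (π/L)²∫u² with equality for the first sine mode sin(π(x−x₀)/L) (x₀ the left endpoint), so the inequality holds for all u iff (1−α)(π/L)² ≥ α − c, i.e. α ≤ ((π/L)² + c)/((π/L)² + 1) = (1 + c(L/π)²)/(1 + (L/π)²). With (π/L)² = 9*π^2 and c = 3/4, the largest admissible constant is α = ((π/L)² + c)/((π/L)² + 1).
Simplifying, α = 3*(1 + 12*π^2)/(4*(1 + 9*π^2)).


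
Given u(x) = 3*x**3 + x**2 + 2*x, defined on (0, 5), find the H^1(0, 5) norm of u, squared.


||u||_{H^1}^2 = 3843520/21

The H^1 norm (squared) on an interval (0, L) is
  ||u||_{H^1}^2 = ∫_0^L u(x)^2 dx + ∫_0^L u'(x)^2 dx.
Compute u'(x) = 9*x**2 + 2*x + 2.
Then u(x)^2 = 9*x**6 + 6*x**5 + 13*x**4 + 4*x**3 + 4*x**2 and u'(x)^2 = 81*x**4 + 36*x**3 + 40*x**2 + 8*x + 4.
Integrate each monomial from 0 to 5 using ∫_0^5 c·x^n dx = c·5^(n+1)/(n+1):
  ∫_0^5 u(x)^2 dx = ∫_0^5 (9*x^6 + 6*x^5 + 13*x^4 + 4*x^3 + 4*x^2) dx. Term by term:
    ∫_0^5 9*x^6 dx = 703125/7;  ∫_0^5 6*x^5 dx = 15625;  ∫_0^5 13*x^4 dx = 8125;
    ∫_0^5 4*x^3 dx = 625;  ∫_0^5 4*x^2 dx = 500/3.
  Sum: 703125/7 + 15625 + 8125 + 625 + 500/3 = 2624750/21.
  ∫_0^5 u'(x)^2 dx = ∫_0^5 (81*x^4 + 36*x^3 + 40*x^2 + 8*x + 4) dx. Term by term:
    ∫_0^5 81*x^4 dx = 50625;  ∫_0^5 36*x^3 dx = 5625;  ∫_0^5 40*x^2 dx = 5000/3;
    ∫_0^5 8*x dx = 100;  ∫_0^5 4 dx = 20.
  Sum: 50625 + 5625 + 5000/3 + 100 + 20 = 174110/3.
Adding: ||u||_{H^1}^2 = 2624750/21 + 174110/3 = 3843520/21.


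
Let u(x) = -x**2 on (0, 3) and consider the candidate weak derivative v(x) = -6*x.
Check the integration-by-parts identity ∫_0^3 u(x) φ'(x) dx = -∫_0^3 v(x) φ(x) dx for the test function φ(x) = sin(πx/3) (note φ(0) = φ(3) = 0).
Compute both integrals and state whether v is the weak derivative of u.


LHS = 18/π, RHS = 54/π. No, v is not the weak derivative of u.

u(x) = -x**2, classical derivative u'(x) = -2*x.
φ(x) = sin(πx/3), so φ'(x) = π*cos(π*x/3)/3.
Note φ(0) = φ(3) = 0, so the boundary term u·φ vanishes.
LHS = ∫_0^3 u(x) φ'(x) dx = ∫_0^3 (-π*x^2*cos(π*x/3)/3) dx. Term by term:
  ∫_0^3 -π*x^2*cos(π*x/3)/3 dx = 18/π.
So LHS = 18/π.
∫_0^3 v(x) φ(x) dx = ∫_0^3 (-6*x*sin(π*x/3)) dx. Term by term:
  ∫_0^3 -6*x*sin(π*x/3) dx = -54/π.
So RHS = -∫_0^3 v(x) φ(x) dx = 54/π.
LHS − RHS = -36/π ≠ 0, so the identity fails.
(For a valid weak derivative the identity must hold for EVERY test function, in particular this one. The failure shows v is NOT the weak derivative of u.)
Correct weak derivative would be u'(x) = -2*x.


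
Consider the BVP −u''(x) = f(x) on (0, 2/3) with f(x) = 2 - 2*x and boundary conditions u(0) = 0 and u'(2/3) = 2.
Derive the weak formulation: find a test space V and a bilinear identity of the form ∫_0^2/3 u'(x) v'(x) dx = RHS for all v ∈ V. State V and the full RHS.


V = {v ∈ H^1(0, 2/3) : v(0) = 0} (test functions vanish at x = 0 where u is specified); weak form: ∫_0^2/3 u'v' dx = ∫_0^2/3 (2 - 2*x) v dx + 2·v(2/3) for all v ∈ V.

Multiply both sides by a test function v and integrate from 0 to 2/3:
  ∫_0^2/3 −u''(x) v(x) dx = ∫_0^2/3 f(x) v(x) dx.
Integrate the LHS by parts once:
  ∫_0^2/3 −u'' v dx = −[u'(x) v(x)]_0^2/3 + ∫_0^2/3 u'(x) v'(x) dx.
Thus ∫_0^2/3 u'(x) v'(x) dx = ∫_0^2/3 f(x) v(x) dx + [u'(x) v(x)]_0^2/3.
Choose V so that boundary terms are either known or forced to vanish.
Mixed BC: u(0) = 0 (Dirichlet) and u'(2/3) = 2 (Neumann). Define V = {v ∈ H^1(0, 2/3) : v(0) = 0}. Then [u' v]_0^2/3 = u'(2/3)·v(2/3) − u'(0)·0 = 2·v(2/3).
Weak formulation: find u (satisfying any essential BC) such that ∫_0^2/3 u'(x) v'(x) dx = ∫_0^2/3 f v dx + 2·v(2/3) for all v ∈ V (Dirichlet at 0 absorbed into V; Neumann datum at x = 2/3 contributes the boundary term).
Substituting f(x) = 2 - 2*x, the right-hand side is ∫_0^2/3 (2 - 2*x) v dx + 2·v(2/3).


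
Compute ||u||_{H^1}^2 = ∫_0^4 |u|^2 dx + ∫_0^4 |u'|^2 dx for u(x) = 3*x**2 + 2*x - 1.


||u||_{H^1}^2 = 52748/15

The H^1 norm (squared) on an interval (0, L) is
  ||u||_{H^1}^2 = ∫_0^L u(x)^2 dx + ∫_0^L u'(x)^2 dx.
Compute u'(x) = 6*x + 2.
Then u(x)^2 = 9*x**4 + 12*x**3 - 2*x**2 - 4*x + 1 and u'(x)^2 = 36*x**2 + 24*x + 4.
Integrate each monomial from 0 to 4 using ∫_0^4 c·x^n dx = c·4^(n+1)/(n+1):
  ∫_0^4 u(x)^2 dx = ∫_0^4 (9*x^4 + 12*x^3 - 2*x^2 - 4*x + 1) dx. Term by term:
    ∫_0^4 9*x^4 dx = 9216/5;  ∫_0^4 12*x^3 dx = 768;  ∫_0^4 -2*x^2 dx = -128/3;
    ∫_0^4 -4*x dx = -32;  ∫_0^4 1 dx = 4.
  Sum: 9216/5 + 768 − 128/3 − 32 + 4 = 38108/15.
  ∫_0^4 u'(x)^2 dx = ∫_0^4 (36*x^2 + 24*x + 4) dx. Term by term:
    ∫_0^4 36*x^2 dx = 768;  ∫_0^4 24*x dx = 192;  ∫_0^4 4 dx = 16.
  Sum: 768 + 192 + 16 = 976.
Adding: ||u||_{H^1}^2 = 38108/15 + 976 = 52748/15.


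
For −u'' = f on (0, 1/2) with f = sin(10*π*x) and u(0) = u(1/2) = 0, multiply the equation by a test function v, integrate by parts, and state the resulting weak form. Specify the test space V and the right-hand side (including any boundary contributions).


V = H^1_0(0, 1/2) (so v(0) = v(1/2) = 0); weak form: ∫_0^1/2 u'v' dx = ∫_0^1/2 (sin(10*π*x)) v dx for all v ∈ V.

Multiply both sides by a test function v and integrate from 0 to 1/2:
  ∫_0^1/2 −u''(x) v(x) dx = ∫_0^1/2 f(x) v(x) dx.
Integrate the LHS by parts once:
  ∫_0^1/2 −u'' v dx = −[u'(x) v(x)]_0^1/2 + ∫_0^1/2 u'(x) v'(x) dx.
Thus ∫_0^1/2 u'(x) v'(x) dx = ∫_0^1/2 f(x) v(x) dx + [u'(x) v(x)]_0^1/2.
Choose V so that boundary terms are either known or forced to vanish.
u is Dirichlet: u(0) = u(1/2) = 0. Let V = H^1_0(0, 1/2); then v(0) = v(1/2) = 0, and [u' v]_0^1/2 = 0.
Weak formulation: find u (satisfying any essential BC) such that ∫_0^1/2 u'(x) v'(x) dx = ∫_0^1/2 f v dx for all v ∈ V.
Substituting f(x) = sin(10*π*x), the right-hand side is ∫_0^1/2 (sin(10*π*x)) v dx.


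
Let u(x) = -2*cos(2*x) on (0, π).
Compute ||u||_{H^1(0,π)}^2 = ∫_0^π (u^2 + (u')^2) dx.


||u||_{H^1(0,π)}^2 = 10*π

u'(x) = 4*sin(2*x).
Expand u² and (u')² and integrate term by term on (0, π), using: for integers n ≥ 1, ∫_0^π sin²(nx) dx = ∫_0^π cos²(nx) dx = π/2; for n ≠ n', ∫_0^π sin(nx)sin(n'x) dx = ∫_0^π cos(nx)cos(n'x) dx = 0; and by product-to-sum, ∫_0^π sin(nx)cos(n'x) dx = ½∫_0^π [sin((n+n')x) + sin((n−n')x)] dx, which is 0 when n+n' is even and 2n/(n²−n'²) when n+n' is odd (it need not vanish on (0, π)).
  u² squared terms: (-2)²·∫cos(2x)² dx = 4·π/2 = 2*π.
  So ∫_0^π u² dx = 2*π.
  (u')² squared terms: (4)²·∫sin(2x)² dx = 16·π/2 = 8*π.
  So ∫_0^π (u')² dx = 8*π.
||u||_{H^1}^2 = (2*π) + (8*π) = 10*π.


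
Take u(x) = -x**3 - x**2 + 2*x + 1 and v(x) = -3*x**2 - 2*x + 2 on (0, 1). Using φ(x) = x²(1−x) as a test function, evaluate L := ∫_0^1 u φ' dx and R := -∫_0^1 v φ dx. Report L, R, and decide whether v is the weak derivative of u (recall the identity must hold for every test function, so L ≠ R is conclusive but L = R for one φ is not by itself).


LHS = 1/30, RHS = 1/30. Yes, v = u' weakly.

u(x) = -x**3 - x**2 + 2*x + 1, classical derivative u'(x) = -3*x**2 - 2*x + 2.
φ(x) = x²(1−x), so φ'(x) = x*(2 - 3*x).
Note φ(0) = φ(1) = 0, so the boundary term u·φ vanishes.
LHS = ∫_0^1 u(x) φ'(x) dx = ∫_0^1 (3*x^5 + x^4 - 8*x^3 + x^2 + 2*x) dx. Term by term:
  ∫_0^1 3*x^5 dx = 1/2;  ∫_0^1 x^4 dx = 1/5;  ∫_0^1 -8*x^3 dx = -2;
  ∫_0^1 x^2 dx = 1/3;  ∫_0^1 2*x dx = 1.
Sum: 1/2 + 1/5 − 2 + 1/3 + 1 = 1/30.
So LHS = 1/30.
∫_0^1 v(x) φ(x) dx = ∫_0^1 (3*x^5 - x^4 - 4*x^3 + 2*x^2) dx. Term by term:
  ∫_0^1 3*x^5 dx = 1/2;  ∫_0^1 -x^4 dx = -1/5;  ∫_0^1 -4*x^3 dx = -1;
  ∫_0^1 2*x^2 dx = 2/3.
Sum: 1/2 − 1/5 − 1 + 2/3 = -1/30.
So RHS = -∫_0^1 v(x) φ(x) dx = 1/30.
LHS = RHS, so the identity holds for this test φ.
Moreover u is smooth here and v(x) = u'(x) = -3*x**2 - 2*x + 2 pointwise, so the identity holds for every test function. Hence v is the weak derivative of u.


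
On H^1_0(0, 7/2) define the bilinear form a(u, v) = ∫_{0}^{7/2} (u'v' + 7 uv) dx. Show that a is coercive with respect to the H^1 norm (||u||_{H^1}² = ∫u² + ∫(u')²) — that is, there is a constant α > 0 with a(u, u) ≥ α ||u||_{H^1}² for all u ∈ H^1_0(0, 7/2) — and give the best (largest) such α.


α = 1

Coercivity of a(·,·) on H^1_0(0, 7/2) means a(u, u) ≥ α ||u||_{H^1}² for every u ∈ H^1_0.
The interval has length L = 7/2, and Poincaré/coercivity depend only on L. Here a(u, u) = ∫(u')² + (7)·∫u².
Here c = 7 ≥ 1, so a(u,u) = ∫(u')² + c∫u² ≥ ∫(u')² + ∫u² = ||u||_{H^1}², i.e. α = 1 works. No larger α is possible: a(u,u) ≥ α||u||_{H^1}² means (1−α)∫(u')² ≥ (α−c)∫u², and for the modes u_n = sin(nπ(x−x₀)/L) (x₀ the left endpoint) one has ∫u_n²/∫(u_n')² = (L/(nπ))² → 0, so a(u_n,u_n)/||u_n||_{H^1}² → 1. Hence the optimal constant is α = 1.
Therefore α = 1.


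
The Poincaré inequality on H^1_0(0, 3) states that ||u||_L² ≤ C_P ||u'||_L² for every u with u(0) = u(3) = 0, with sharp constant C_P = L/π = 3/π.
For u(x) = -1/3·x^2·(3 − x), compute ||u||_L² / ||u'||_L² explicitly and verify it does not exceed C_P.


||u||_L² / ||u'||_L² = 3*sqrt(14)/14 < C_P = 3/π.

u(x) = -1/3·x^2·(3 − x), so u'(x) = x*(x - 2).
u(x) = -1/3·x^2·(3 − x) vanishes at x = 0 and x = 3, so u ∈ H^1_0(0, 3). Differentiate via the product rule and integrate the resulting polynomials term by term.
  ∫_0^3 u² dx = ∫_0^3 (x^6/9 - 2*x^5/3 + x^4) dx. Term by term:
    ∫_0^3 x^6/9 dx = 243/7;  ∫_0^3 -2*x^5/3 dx = -81;  ∫_0^3 x^4 dx = 243/5.
  Sum: 243/7 − 81 + 243/5 = 81/35.
  ∫_0^3 (u')² dx = ∫_0^3 (x^4 - 4*x^3 + 4*x^2) dx. Term by term:
    ∫_0^3 x^4 dx = 243/5;  ∫_0^3 -4*x^3 dx = -81;  ∫_0^3 4*x^2 dx = 36.
  Sum: 243/5 − 81 + 36 = 18/5.
∫_0^3 u² dx = 81/35, so ||u||_L² = 9*sqrt(35)/35.
∫_0^3 (u')² dx = 18/5, so ||u'||_L² = 3*sqrt(10)/5.
Ratio ||u||_L² / ||u'||_L² = 3*sqrt(14)/14.
Sharp Poincaré constant on H^1_0(0, 3) is C_P = L/π = 3/π, achieved by sin(π/3·x).
A polynomial bump cannot attain the sharp Poincaré constant (only the first sine eigenfunction does), so the ratio is strictly less than C_P, consistent with ||u||_L² ≤ C_P ||u'||_L².


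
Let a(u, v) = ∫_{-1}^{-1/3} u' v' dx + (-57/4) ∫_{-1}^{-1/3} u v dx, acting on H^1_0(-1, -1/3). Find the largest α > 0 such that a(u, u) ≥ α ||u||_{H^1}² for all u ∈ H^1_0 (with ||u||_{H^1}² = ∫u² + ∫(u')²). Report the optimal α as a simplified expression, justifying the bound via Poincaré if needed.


α = 3*(-19 + 3*π^2)/(4 + 9*π^2)

Coercivity of a(·,·) on H^1_0(-1, -1/3) means a(u, u) ≥ α ||u||_{H^1}² for every u ∈ H^1_0.
The interval has length L = 2/3, and Poincaré/coercivity depend only on L. Here a(u, u) = ∫(u')² + (-57/4)·∫u².
Here c = -57/4 < 0 with |c| < (π/L)² = 9*π^2/4, so coercivity still holds. The condition a(u,u) ≥ α||u||_{H^1}² reads (1−α)∫(u')² ≥ (α−c)∫u². Any admissible α is ≤ 1 (rapidly oscillating u have ∫u²/∫(u')² → 0), and α = 1 would force 0 ≥ (1−c)∫u², impossible since c < 1; so 1−α > 0. By the sharp Poincaré inequality on H^1_0 of an interval of length L, ∫(u')² ≥ (π/L)²∫u² with equality for the first sine mode sin(π(x−x₀)/L) (x₀ the left endpoint), so the inequality holds for all u iff (1−α)(π/L)² ≥ α − c, i.e. α ≤ ((π/L)² + c)/((π/L)² + 1) = (1 + c(L/π)²)/(1 + (L/π)²). (Direct route, valid since c ≤ 0: Poincaré gives c∫u² ≥ c(L/π)²∫(u')², so a(u,u) ≥ (1 + c(L/π)²)∫(u')², while ||u||_{H^1}² ≤ (1 + (L/π)²)∫(u')²; dividing yields the same α.) With (π/L)² = 9*π^2/4 and c = -57/4, the largest admissible constant is α = ((π/L)² + c)/((π/L)² + 1).
Simplifying, α = 3*(-19 + 3*π^2)/(4 + 9*π^2).


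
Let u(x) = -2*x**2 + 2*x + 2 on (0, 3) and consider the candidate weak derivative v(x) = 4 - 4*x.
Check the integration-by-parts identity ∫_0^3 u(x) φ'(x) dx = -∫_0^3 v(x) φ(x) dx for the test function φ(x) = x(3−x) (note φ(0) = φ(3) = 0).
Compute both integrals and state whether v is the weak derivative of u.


LHS = 18, RHS = 9. No, v is not the weak derivative of u.

u(x) = -2*x**2 + 2*x + 2, classical derivative u'(x) = 2 - 4*x.
φ(x) = x(3−x), so φ'(x) = 3 - 2*x.
Note φ(0) = φ(3) = 0, so the boundary term u·φ vanishes.
LHS = ∫_0^3 u(x) φ'(x) dx = ∫_0^3 (4*x^3 - 10*x^2 + 2*x + 6) dx. Term by term:
  ∫_0^3 4*x^3 dx = 81;  ∫_0^3 -10*x^2 dx = -90;  ∫_0^3 2*x dx = 9;
  ∫_0^3 6 dx = 18.
Sum: 81 − 90 + 9 + 18 = 18.
So LHS = 18.
∫_0^3 v(x) φ(x) dx = ∫_0^3 (4*x^3 - 16*x^2 + 12*x) dx. Term by term:
  ∫_0^3 4*x^3 dx = 81;  ∫_0^3 -16*x^2 dx = -144;  ∫_0^3 12*x dx = 54.
Sum: 81 − 144 + 54 = -9.
So RHS = -∫_0^3 v(x) φ(x) dx = 9.
LHS − RHS = 9 ≠ 0, so the identity fails.
(For a valid weak derivative the identity must hold for EVERY test function, in particular this one. The failure shows v is NOT the weak derivative of u.)
Correct weak derivative would be u'(x) = 2 - 4*x.


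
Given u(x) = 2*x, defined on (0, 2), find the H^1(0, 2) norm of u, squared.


||u||_{H^1}^2 = 56/3

The H^1 norm (squared) on an interval (0, L) is
  ||u||_{H^1}^2 = ∫_0^L u(x)^2 dx + ∫_0^L u'(x)^2 dx.
Compute u'(x) = 2.
Then u(x)^2 = 4*x**2 and u'(x)^2 = 4.
Integrate each monomial from 0 to 2 using ∫_0^2 c·x^n dx = c·2^(n+1)/(n+1):
  ∫_0^2 u(x)^2 dx = ∫_0^2 (4*x^2) dx. Term by term:
    ∫_0^2 4*x^2 dx = 32/3.
  ∫_0^2 u'(x)^2 dx = ∫_0^2 (4) dx. Term by term:
    ∫_0^2 4 dx = 8.
Adding: ||u||_{H^1}^2 = 32/3 + 8 = 56/3.


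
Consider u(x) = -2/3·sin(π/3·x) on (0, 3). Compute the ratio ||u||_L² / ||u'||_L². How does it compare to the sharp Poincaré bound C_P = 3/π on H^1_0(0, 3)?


||u||_L² / ||u'||_L² = 3/π = C_P.

u(x) = -2/3·sin(π/3·x), so u'(x) = -2*π*cos(π*x/3)/9.
Writing u(x) = A·sin(kπx/L) with A = -2/3 and k = 1, use ∫_0^L sin²(kπx/L) dx = L/2 and ∫_0^L cos²(kπx/L) dx = L/2.
u² = 4/9·sin²(π/3·x) and (u')² = 4*π^2/81·cos²(π/3·x), and each of sin², cos² integrates to L/2 = 3/2 over (0, 3).
∫_0^3 u² dx = 2/3, so ||u||_L² = sqrt(6)/3.
∫_0^3 (u')² dx = 2*π^2/27, so ||u'||_L² = sqrt(6)*π/9.
Ratio ||u||_L² / ||u'||_L² = 3/π.
Sharp Poincaré constant on H^1_0(0, 3) is C_P = L/π = 3/π, achieved by sin(π/3·x).
This is the k = 1 eigenfunction (up to amplitude), so the ratio equals the sharp Poincaré constant exactly.


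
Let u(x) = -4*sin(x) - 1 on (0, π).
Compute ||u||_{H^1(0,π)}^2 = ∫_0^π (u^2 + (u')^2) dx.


||u||_{H^1(0,π)}^2 = 16 + 17*π

u'(x) = -4*cos(x).
Expand u² and (u')² and integrate term by term on (0, π), using: for integers n ≥ 1, ∫_0^π sin²(nx) dx = ∫_0^π cos²(nx) dx = π/2; for n ≠ n', ∫_0^π sin(nx)sin(n'x) dx = ∫_0^π cos(nx)cos(n'x) dx = 0; and by product-to-sum, ∫_0^π sin(nx)cos(n'x) dx = ½∫_0^π [sin((n+n')x) + sin((n−n')x)] dx, which is 0 when n+n' is even and 2n/(n²−n'²) when n+n' is odd (it need not vanish on (0, π)). For the constant mode: ∫_0^π 1 dx = π, ∫_0^π cos(nx) dx = 0, ∫_0^π sin(nx) dx = (1−(−1)^n)/n.
  u² squared terms: (-1)²·∫1 dx = 1·π = π;  (-4)²·∫sin(x)² dx = 16·π/2 = 8*π.
  u² cross terms: 2·(-1)·(-4)·∫1·sin(x) dx = 8·(2) = 16.
  So ∫_0^π u² dx = π + 8*π + 16 = 16 + 9*π.
  (u')² squared terms: (-4)²·∫cos(x)² dx = 16·π/2 = 8*π.
  So ∫_0^π (u')² dx = 8*π.
||u||_{H^1}^2 = (16 + 9*π) + (8*π) = 16 + 17*π.


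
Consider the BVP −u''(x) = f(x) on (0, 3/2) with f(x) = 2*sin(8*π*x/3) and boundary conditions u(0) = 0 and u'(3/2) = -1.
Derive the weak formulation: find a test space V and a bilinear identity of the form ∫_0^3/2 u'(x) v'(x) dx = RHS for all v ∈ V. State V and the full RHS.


V = {v ∈ H^1(0, 3/2) : v(0) = 0} (test functions vanish at x = 0 where u is specified); weak form: ∫_0^3/2 u'v' dx = ∫_0^3/2 (2*sin(8*π*x/3)) v dx − v(3/2) for all v ∈ V.

Multiply both sides by a test function v and integrate from 0 to 3/2:
  ∫_0^3/2 −u''(x) v(x) dx = ∫_0^3/2 f(x) v(x) dx.
Integrate the LHS by parts once:
  ∫_0^3/2 −u'' v dx = −[u'(x) v(x)]_0^3/2 + ∫_0^3/2 u'(x) v'(x) dx.
Thus ∫_0^3/2 u'(x) v'(x) dx = ∫_0^3/2 f(x) v(x) dx + [u'(x) v(x)]_0^3/2.
Choose V so that boundary terms are either known or forced to vanish.
Mixed BC: u(0) = 0 (Dirichlet) and u'(3/2) = -1 (Neumann). Define V = {v ∈ H^1(0, 3/2) : v(0) = 0}. Then [u' v]_0^3/2 = u'(3/2)·v(3/2) − u'(0)·0 = − v(3/2).
Weak formulation: find u (satisfying any essential BC) such that ∫_0^3/2 u'(x) v'(x) dx = ∫_0^3/2 f v dx − v(3/2) for all v ∈ V (Dirichlet at 0 absorbed into V; Neumann datum at x = 3/2 contributes the boundary term).
Substituting f(x) = 2*sin(8*π*x/3), the right-hand side is ∫_0^3/2 (2*sin(8*π*x/3)) v dx − v(3/2).


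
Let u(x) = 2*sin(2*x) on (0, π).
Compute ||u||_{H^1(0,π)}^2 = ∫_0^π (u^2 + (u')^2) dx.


||u||_{H^1(0,π)}^2 = 10*π

u'(x) = 4*cos(2*x).
Expand u² and (u')² and integrate term by term on (0, π), using: for integers n ≥ 1, ∫_0^π sin²(nx) dx = ∫_0^π cos²(nx) dx = π/2; for n ≠ n', ∫_0^π sin(nx)sin(n'x) dx = ∫_0^π cos(nx)cos(n'x) dx = 0; and by product-to-sum, ∫_0^π sin(nx)cos(n'x) dx = ½∫_0^π [sin((n+n')x) + sin((n−n')x)] dx, which is 0 when n+n' is even and 2n/(n²−n'²) when n+n' is odd (it need not vanish on (0, π)).
  u² squared terms: (2)²·∫sin(2x)² dx = 4·π/2 = 2*π.
  So ∫_0^π u² dx = 2*π.
  (u')² squared terms: (4)²·∫cos(2x)² dx = 16·π/2 = 8*π.
  So ∫_0^π (u')² dx = 8*π.
||u||_{H^1}^2 = (2*π) + (8*π) = 10*π.


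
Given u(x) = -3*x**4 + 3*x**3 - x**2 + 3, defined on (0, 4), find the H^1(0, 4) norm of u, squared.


||u||_{H^1}^2 = 37491908/105

The H^1 norm (squared) on an interval (0, L) is
  ||u||_{H^1}^2 = ∫_0^L u(x)^2 dx + ∫_0^L u'(x)^2 dx.
Compute u'(x) = -12*x**3 + 9*x**2 - 2*x.
Then u(x)^2 = 9*x**8 - 18*x**7 + 15*x**6 - 6*x**5 - 17*x**4 + 18*x**3 - 6*x**2 + 9 and u'(x)^2 = 144*x**6 - 216*x**5 + 129*x**4 - 36*x**3 + 4*x**2.
Integrate each monomial from 0 to 4 using ∫_0^4 c·x^n dx = c·4^(n+1)/(n+1):
  ∫_0^4 u(x)^2 dx = ∫_0^4 (9*x^8 - 18*x^7 + 15*x^6 - 6*x^5 - 17*x^4 + 18*x^3 - 6*x^2 + 9) dx. Term by term:
    ∫_0^4 9*x^8 dx = 262144;  ∫_0^4 -18*x^7 dx = -147456;  ∫_0^4 15*x^6 dx = 245760/7;
    ∫_0^4 -6*x^5 dx = -4096;  ∫_0^4 -17*x^4 dx = -17408/5;  ∫_0^4 18*x^3 dx = 1152;
    ∫_0^4 -6*x^2 dx = -128;  ∫_0^4 9 dx = 36.
  Sum: 262144 − 147456 + 245760/7 − 4096 − 17408/5 + 1152 − 128 + 36 = 5014764/35.
  ∫_0^4 u'(x)^2 dx = ∫_0^4 (144*x^6 - 216*x^5 + 129*x^4 - 36*x^3 + 4*x^2) dx. Term by term:
    ∫_0^4 144*x^6 dx = 2359296/7;  ∫_0^4 -216*x^5 dx = -147456;  ∫_0^4 129*x^4 dx = 132096/5;
    ∫_0^4 -36*x^3 dx = -2304;  ∫_0^4 4*x^2 dx = 256/3.
  Sum: 2359296/7 − 147456 + 132096/5 − 2304 + 256/3 = 22447616/105.
Adding: ||u||_{H^1}^2 = 5014764/35 + 22447616/105 = 37491908/105.


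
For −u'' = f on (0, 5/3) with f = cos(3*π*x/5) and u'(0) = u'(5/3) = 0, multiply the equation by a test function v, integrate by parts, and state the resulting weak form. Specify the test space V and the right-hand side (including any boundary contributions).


V = H^1(0, 5/3) (no boundary constraint on v; u is determined up to an additive constant); weak form: ∫_0^5/3 u'v' dx = ∫_0^5/3 (cos(3*π*x/5)) v dx for all v ∈ V.

Multiply both sides by a test function v and integrate from 0 to 5/3:
  ∫_0^5/3 −u''(x) v(x) dx = ∫_0^5/3 f(x) v(x) dx.
Integrate the LHS by parts once:
  ∫_0^5/3 −u'' v dx = −[u'(x) v(x)]_0^5/3 + ∫_0^5/3 u'(x) v'(x) dx.
Thus ∫_0^5/3 u'(x) v'(x) dx = ∫_0^5/3 f(x) v(x) dx + [u'(x) v(x)]_0^5/3.
Choose V so that boundary terms are either known or forced to vanish.
u has homogeneous Neumann: u'(0) = u'(5/3) = 0. So [u' v]_0^5/3 = 0·v(5/3) − 0·v(0) = 0 for any v; take V = H^1(0, 5/3).
Weak formulation: find u (satisfying any essential BC) such that ∫_0^5/3 u'(x) v'(x) dx = ∫_0^5/3 f v dx for all v ∈ V (homogeneous Neumann, so boundary terms vanish).
Substituting f(x) = cos(3*π*x/5), the right-hand side is ∫_0^5/3 (cos(3*π*x/5)) v dx.
Compatibility check (pure Neumann): taking v ≡ 1 ∈ V gives 0 = ∫_0^5/3 f dx + (0) − (0), i.e. ∫_0^5/3 f dx must equal u'(0) − u'(5/3) = 0. Indeed ∫_0^5/3 (cos(3*π*x/5)) dx = 0, so the data are compatible. The solution is then unique only up to an additive constant (fix it e.g. by requiring ∫_0^5/3 u dx = 0).


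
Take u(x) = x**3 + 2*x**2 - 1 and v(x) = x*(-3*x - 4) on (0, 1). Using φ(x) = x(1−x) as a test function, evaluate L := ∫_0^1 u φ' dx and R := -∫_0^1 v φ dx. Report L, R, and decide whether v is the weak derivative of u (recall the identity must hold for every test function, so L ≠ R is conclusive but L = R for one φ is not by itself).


LHS = -29/60, RHS = 29/60. No, v is not the weak derivative of u.

u(x) = x**3 + 2*x**2 - 1, classical derivative u'(x) = 3*x**2 + 4*x.
φ(x) = x(1−x), so φ'(x) = 1 - 2*x.
Note φ(0) = φ(1) = 0, so the boundary term u·φ vanishes.
LHS = ∫_0^1 u(x) φ'(x) dx = ∫_0^1 (-2*x^4 - 3*x^3 + 2*x^2 + 2*x - 1) dx. Term by term:
  ∫_0^1 -2*x^4 dx = -2/5;  ∫_0^1 -3*x^3 dx = -3/4;  ∫_0^1 2*x^2 dx = 2/3;
  ∫_0^1 2*x dx = 1;  ∫_0^1 -1 dx = -1.
Sum: -2/5 − 3/4 + 2/3 + 1 − 1 = -29/60.
So LHS = -29/60.
∫_0^1 v(x) φ(x) dx = ∫_0^1 (3*x^4 + x^3 - 4*x^2) dx. Term by term:
  ∫_0^1 3*x^4 dx = 3/5;  ∫_0^1 x^3 dx = 1/4;  ∫_0^1 -4*x^2 dx = -4/3.
Sum: 3/5 + 1/4 − 4/3 = -29/60.
So RHS = -∫_0^1 v(x) φ(x) dx = 29/60.
LHS − RHS = -29/30 ≠ 0, so the identity fails.
(For a valid weak derivative the identity must hold for EVERY test function, in particular this one. The failure shows v is NOT the weak derivative of u.)
Correct weak derivative would be u'(x) = 3*x**2 + 4*x.


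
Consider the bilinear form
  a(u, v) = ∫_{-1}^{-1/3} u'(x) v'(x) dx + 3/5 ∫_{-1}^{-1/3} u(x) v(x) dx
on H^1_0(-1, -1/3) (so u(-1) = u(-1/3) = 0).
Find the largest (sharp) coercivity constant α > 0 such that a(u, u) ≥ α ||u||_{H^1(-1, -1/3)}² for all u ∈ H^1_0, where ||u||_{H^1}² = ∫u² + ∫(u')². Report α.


α = 3*(4 + 15*π^2)/(5*(4 + 9*π^2))

Coercivity of a(·,·) on H^1_0(-1, -1/3) means a(u, u) ≥ α ||u||_{H^1}² for every u ∈ H^1_0.
The interval has length L = 2/3, and Poincaré/coercivity depend only on L. Here a(u, u) = ∫(u')² + (3/5)·∫u².
Here 0 < c = 3/5 < 1. The condition a(u,u) ≥ α||u||_{H^1}² reads (1−α)∫(u')² ≥ (α−c)∫u². Any admissible α is ≤ 1 (rapidly oscillating u have ∫u²/∫(u')² → 0), and α = 1 would force 0 ≥ (1−c)∫u², impossible since c < 1; so 1−α > 0. By the sharp Poincaré inequality on H^1_0 of an interval of length L, ∫(u')² ≥ (π/L)²∫u² with equality for the first sine mode sin(π(x−x₀)/L) (x₀ the left endpoint), so the inequality holds for all u iff (1−α)(π/L)² ≥ α − c, i.e. α ≤ ((π/L)² + c)/((π/L)² + 1) = (1 + c(L/π)²)/(1 + (L/π)²). With (π/L)² = 9*π^2/4 and c = 3/5, the largest admissible constant is α = ((π/L)² + c)/((π/L)² + 1).
Simplifying, α = 3*(4 + 15*π^2)/(5*(4 + 9*π^2)).


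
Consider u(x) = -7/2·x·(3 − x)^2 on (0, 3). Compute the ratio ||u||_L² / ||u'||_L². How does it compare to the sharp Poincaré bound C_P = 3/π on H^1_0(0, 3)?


||u||_L² / ||u'||_L² = 3*sqrt(14)/14 < C_P = 3/π.

u(x) = -7/2·x·(3 − x)^2, so u'(x) = 21*(1 - x)*(x - 3)/2.
u(x) = -7/2·x·(3 − x)^2 vanishes at x = 0 and x = 3, so u ∈ H^1_0(0, 3). Differentiate via the product rule and integrate the resulting polynomials term by term.
  ∫_0^3 u² dx = ∫_0^3 (49*x^6/4 - 147*x^5 + 1323*x^4/2 - 1323*x^3 + 3969*x^2/4) dx. Term by term:
    ∫_0^3 49*x^6/4 dx = 15309/4;  ∫_0^3 -147*x^5 dx = -35721/2;  ∫_0^3 1323*x^4/2 dx = 321489/10;
    ∫_0^3 -1323*x^3 dx = -107163/4;  ∫_0^3 3969*x^2/4 dx = 35721/4.
  Sum: 15309/4 − 35721/2 + 321489/10 − 107163/4 + 35721/4 = 5103/20.
  ∫_0^3 (u')² dx = ∫_0^3 (441*x^4/4 - 882*x^3 + 4851*x^2/2 - 2646*x + 3969/4) dx. Term by term:
    ∫_0^3 441*x^4/4 dx = 107163/20;  ∫_0^3 -882*x^3 dx = -35721/2;  ∫_0^3 4851*x^2/2 dx = 43659/2;
    ∫_0^3 -2646*x dx = -11907;  ∫_0^3 3969/4 dx = 11907/4.
  Sum: 107163/20 − 35721/2 + 43659/2 − 11907 + 11907/4 = 3969/10.
∫_0^3 u² dx = 5103/20, so ||u||_L² = 27*sqrt(35)/10.
∫_0^3 (u')² dx = 3969/10, so ||u'||_L² = 63*sqrt(10)/10.
Ratio ||u||_L² / ||u'||_L² = 3*sqrt(14)/14.
Sharp Poincaré constant on H^1_0(0, 3) is C_P = L/π = 3/π, achieved by sin(π/3·x).
A polynomial bump cannot attain the sharp Poincaré constant (only the first sine eigenfunction does), so the ratio is strictly less than C_P, consistent with ||u||_L² ≤ C_P ||u'||_L².


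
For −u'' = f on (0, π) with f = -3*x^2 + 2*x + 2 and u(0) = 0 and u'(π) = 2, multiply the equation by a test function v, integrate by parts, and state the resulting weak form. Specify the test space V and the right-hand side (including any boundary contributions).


V = {v ∈ H^1(0, π) : v(0) = 0} (test functions vanish at x = 0 where u is specified); weak form: ∫_0^π u'v' dx = ∫_0^π (-3*x^2 + 2*x + 2) v dx + 2·v(π) for all v ∈ V.

Multiply both sides by a test function v and integrate from 0 to π:
  ∫_0^π −u''(x) v(x) dx = ∫_0^π f(x) v(x) dx.
Integrate the LHS by parts once:
  ∫_0^π −u'' v dx = −[u'(x) v(x)]_0^π + ∫_0^π u'(x) v'(x) dx.
Thus ∫_0^π u'(x) v'(x) dx = ∫_0^π f(x) v(x) dx + [u'(x) v(x)]_0^π.
Choose V so that boundary terms are either known or forced to vanish.
Mixed BC: u(0) = 0 (Dirichlet) and u'(π) = 2 (Neumann). Define V = {v ∈ H^1(0, π) : v(0) = 0}. Then [u' v]_0^π = u'(π)·v(π) − u'(0)·0 = 2·v(π).
Weak formulation: find u (satisfying any essential BC) such that ∫_0^π u'(x) v'(x) dx = ∫_0^π f v dx + 2·v(π) for all v ∈ V (Dirichlet at 0 absorbed into V; Neumann datum at x = π contributes the boundary term).
Substituting f(x) = -3*x^2 + 2*x + 2, the right-hand side is ∫_0^π (-3*x^2 + 2*x + 2) v dx + 2·v(π).
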